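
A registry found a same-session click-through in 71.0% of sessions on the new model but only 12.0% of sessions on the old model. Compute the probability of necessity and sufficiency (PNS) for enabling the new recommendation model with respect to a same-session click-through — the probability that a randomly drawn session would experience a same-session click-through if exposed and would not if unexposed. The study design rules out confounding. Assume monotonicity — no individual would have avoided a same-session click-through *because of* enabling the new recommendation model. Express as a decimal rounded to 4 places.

p₁ = 0.71, p₀ = 0.12.
Under exogeneity and monotonicity, PNS = p₁ − p₀.
PNS = 0.71 − 0.12 = 0.59

PNS ≈ 0.5900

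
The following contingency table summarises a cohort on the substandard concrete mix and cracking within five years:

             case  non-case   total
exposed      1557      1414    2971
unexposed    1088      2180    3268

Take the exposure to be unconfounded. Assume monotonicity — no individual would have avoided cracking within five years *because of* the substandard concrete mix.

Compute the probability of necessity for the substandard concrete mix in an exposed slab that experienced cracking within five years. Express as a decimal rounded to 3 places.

PN ≈ 0.365

p₁ = P(outcome | exposed) = 1557/2971 = 0.52407
p₀ = P(outcome | unexposed) = 1088/3268 = 0.33293
Under exogeneity and monotonicity, PN = (p₁ − p₀) / p₁.
PN = (0.52407 − 0.33293) / 0.52407 = 0.19114 / 0.52407 ≈ 0.3647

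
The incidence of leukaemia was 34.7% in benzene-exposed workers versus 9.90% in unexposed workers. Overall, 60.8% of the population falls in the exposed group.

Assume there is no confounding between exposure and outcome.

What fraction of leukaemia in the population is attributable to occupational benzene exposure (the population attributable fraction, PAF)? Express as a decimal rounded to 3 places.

PAF ≈ 0.604

p₁ = 0.347, p₀ = 0.099.
Overall risk P(Y=1) = π·p₁ + (1−π)·p₀ = 0.608×0.347 + 0.392×0.099 = 0.24978.
Under exogeneity, PAF = [P(Y=1) − p₀] / P(Y=1).
PAF = (0.24978 − 0.099) / 0.24978 ≈ 0.6037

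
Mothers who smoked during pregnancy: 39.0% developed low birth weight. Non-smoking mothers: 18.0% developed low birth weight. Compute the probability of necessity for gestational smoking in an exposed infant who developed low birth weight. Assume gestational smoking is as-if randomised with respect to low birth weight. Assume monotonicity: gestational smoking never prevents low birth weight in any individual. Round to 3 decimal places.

p₁ = 0.39, p₀ = 0.18.
Under exogeneity and monotonicity, PN = (p₁ − p₀) / p₁.
PN = (0.39 − 0.18) / 0.39 = 0.21 / 0.39 ≈ 0.5385

PN ≈ 0.538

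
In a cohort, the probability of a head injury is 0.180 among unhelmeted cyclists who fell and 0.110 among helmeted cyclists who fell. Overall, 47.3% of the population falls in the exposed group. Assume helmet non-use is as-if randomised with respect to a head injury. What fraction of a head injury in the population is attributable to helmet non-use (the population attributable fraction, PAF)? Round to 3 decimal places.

Let p₁ = 0.18, p₀ = 0.11.
Overall risk P(Y=1) = π·p₁ + (1−π)·p₀ = 0.473×0.18 + 0.527×0.11 = 0.14311.
Under exogeneity, PAF = [P(Y=1) − p₀] / P(Y=1).
PAF = (0.14311 − 0.11) / 0.14311 ≈ 0.2314

PAF ≈ 0.231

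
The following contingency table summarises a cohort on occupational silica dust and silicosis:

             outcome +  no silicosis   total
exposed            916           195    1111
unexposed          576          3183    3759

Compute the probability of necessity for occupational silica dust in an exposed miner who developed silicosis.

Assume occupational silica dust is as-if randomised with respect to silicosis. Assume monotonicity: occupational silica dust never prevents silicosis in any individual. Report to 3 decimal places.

p₁ = P(outcome | exposed) = 916/1111 = 0.82448
p₀ = P(outcome | unexposed) = 576/3759 = 0.15323
Under exogeneity and monotonicity, PN = (p₁ − p₀)/p₁.
PN = (0.82448 − 0.15323) / 0.82448 ≈ 0.8141

PN ≈ 0.814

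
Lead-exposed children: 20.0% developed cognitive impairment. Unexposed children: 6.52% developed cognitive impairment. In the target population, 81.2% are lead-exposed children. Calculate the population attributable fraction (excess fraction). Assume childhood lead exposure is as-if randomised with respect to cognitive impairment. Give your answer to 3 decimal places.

PAF ≈ 0.627

p₁ = 0.2, p₀ = 0.0652.
Overall risk P(Y=1) = π·p₁ + (1−π)·p₀ = 0.812×0.2 + 0.188×0.0652 = 0.17466.
Under exogeneity, PAF = [P(Y=1) − p₀] / P(Y=1).
PAF = (0.17466 − 0.0652) / 0.17466 ≈ 0.6267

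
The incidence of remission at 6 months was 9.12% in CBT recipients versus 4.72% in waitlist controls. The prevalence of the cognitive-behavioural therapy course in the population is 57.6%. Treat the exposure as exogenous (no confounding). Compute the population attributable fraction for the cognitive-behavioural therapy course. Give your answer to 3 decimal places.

p₁ = 0.0912, p₀ = 0.0472.
Overall risk P(Y=1) = π·p₁ + (1−π)·p₀ = 0.576×0.0912 + 0.424×0.0472 = 0.072544.
Under exogeneity, PAF = [P(Y=1) − p₀] / P(Y=1).
PAF = (0.072544 − 0.0472) / 0.072544 ≈ 0.3494

PAF ≈ 0.349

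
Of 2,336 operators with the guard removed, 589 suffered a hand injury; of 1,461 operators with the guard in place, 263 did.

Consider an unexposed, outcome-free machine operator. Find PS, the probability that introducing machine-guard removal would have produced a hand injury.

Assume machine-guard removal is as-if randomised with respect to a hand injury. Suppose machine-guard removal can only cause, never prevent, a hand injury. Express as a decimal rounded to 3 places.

PS ≈ 0.088

p₁ = P(outcome | exposed) = 589/2336 = 0.25214
p₀ = P(outcome | unexposed) = 263/1461 = 0.18001
Under exogeneity and monotonicity, PS = (p₁ − p₀) / (1 − p₀).
PS = (0.25214 − 0.18001) / (1 − 0.18001) = 0.072127 / 0.81999 ≈ 0.0880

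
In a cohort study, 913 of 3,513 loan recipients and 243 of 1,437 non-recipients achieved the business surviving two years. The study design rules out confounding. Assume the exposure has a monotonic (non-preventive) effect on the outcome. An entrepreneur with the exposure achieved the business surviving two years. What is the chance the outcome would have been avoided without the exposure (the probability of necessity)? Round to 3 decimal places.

PN ≈ 0.349

p₁ = P(outcome | exposed) = 913/3513 = 0.25989
p₀ = P(outcome | unexposed) = 243/1437 = 0.1691
Under exogeneity and monotonicity, PN = (p₁ − p₀) / p₁.
PN = (0.25989 − 0.1691) / 0.25989 = 0.09079 / 0.25989 ≈ 0.3493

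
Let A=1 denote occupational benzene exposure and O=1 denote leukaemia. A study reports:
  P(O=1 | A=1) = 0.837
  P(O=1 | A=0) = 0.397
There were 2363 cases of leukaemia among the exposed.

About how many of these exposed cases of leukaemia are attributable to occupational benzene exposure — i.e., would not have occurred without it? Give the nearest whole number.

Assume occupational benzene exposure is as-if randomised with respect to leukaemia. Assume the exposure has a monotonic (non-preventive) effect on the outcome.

about 1242 cases

Let p₁ = 0.837, p₀ = 0.397.
PN = (p₁ − p₀)/p₁ = (0.837 − 0.397) / 0.837 ≈ 0.52569.
Attributable cases ≈ PN × (exposed cases) = 0.52569 × 2363 ≈ 1242.20.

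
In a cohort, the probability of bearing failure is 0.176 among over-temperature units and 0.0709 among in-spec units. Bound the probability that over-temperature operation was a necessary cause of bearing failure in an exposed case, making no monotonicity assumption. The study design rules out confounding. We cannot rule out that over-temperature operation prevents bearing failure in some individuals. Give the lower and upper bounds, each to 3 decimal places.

Let p₁ = 0.176, p₀ = 0.0709.
Under exogeneity alone the bounds on PN are max{0,(p₁−p₀)/p₁} ≤ PN ≤ min{1,(1−p₀)/p₁}.
  lower = (p₁ − p₀)/p₁ = 0.1051 / 0.176 ≈ 0.5972
  upper = min{1, (1 − p₀)/p₁} = 0.9291 / 0.176 ≈ 5.2790 → capped at 1

0.597 ≤ PN ≤ 1.000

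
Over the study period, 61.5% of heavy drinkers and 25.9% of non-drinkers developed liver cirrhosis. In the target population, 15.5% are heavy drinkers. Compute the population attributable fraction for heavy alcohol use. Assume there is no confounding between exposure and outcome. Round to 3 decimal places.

PAF ≈ 0.176

p₁ = 0.615, p₀ = 0.259.
Overall risk P(Y=1) = π·p₁ + (1−π)·p₀ = 0.155×0.615 + 0.845×0.259 = 0.31418.
Under exogeneity, PAF = [P(Y=1) − p₀] / P(Y=1).
PAF = (0.31418 − 0.259) / 0.31418 ≈ 0.1756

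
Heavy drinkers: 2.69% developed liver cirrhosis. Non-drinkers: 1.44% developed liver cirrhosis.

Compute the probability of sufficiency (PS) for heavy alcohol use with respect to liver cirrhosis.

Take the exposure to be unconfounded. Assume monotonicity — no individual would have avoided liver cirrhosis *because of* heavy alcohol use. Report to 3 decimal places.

PS ≈ 0.013

p₁ = 0.0269, p₀ = 0.0144.
Under exogeneity and monotonicity, PS = (p₁ − p₀) / (1 − p₀).
PS = (0.0269 − 0.0144) / (1 − 0.0144) = 0.0125 / 0.9856 ≈ 0.0127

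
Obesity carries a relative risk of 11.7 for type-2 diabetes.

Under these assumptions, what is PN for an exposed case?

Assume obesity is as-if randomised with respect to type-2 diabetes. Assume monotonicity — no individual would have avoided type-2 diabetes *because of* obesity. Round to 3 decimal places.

Under exogeneity and monotonicity, PN = (RR − 1) / RR = 1 − 1/RR.
PN = (11.7 − 1) / 11.7 = 10.7 / 11.7 ≈ 0.9145

PN ≈ 0.915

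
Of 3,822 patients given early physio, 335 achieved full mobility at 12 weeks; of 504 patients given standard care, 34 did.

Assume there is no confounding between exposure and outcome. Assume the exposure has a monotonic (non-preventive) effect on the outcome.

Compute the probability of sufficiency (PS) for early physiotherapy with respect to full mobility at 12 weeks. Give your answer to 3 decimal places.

p₁ = P(outcome | exposed) = 335/3822 = 0.08765
p₀ = P(outcome | unexposed) = 34/504 = 0.06746
Under exogeneity and monotonicity, PS = (p₁ − p₀) / (1 − p₀).
PS = (0.08765 − 0.06746) / (1 − 0.06746) = 0.02019 / 0.93254 ≈ 0.0217

PS ≈ 0.022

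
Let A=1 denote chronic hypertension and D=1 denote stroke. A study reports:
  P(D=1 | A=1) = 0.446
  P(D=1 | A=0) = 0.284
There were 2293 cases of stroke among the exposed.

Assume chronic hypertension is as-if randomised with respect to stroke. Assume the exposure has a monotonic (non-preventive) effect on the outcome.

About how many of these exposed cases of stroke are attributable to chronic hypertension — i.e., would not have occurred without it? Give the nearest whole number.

Let p₁ = 0.446, p₀ = 0.284.
PN = (p₁ − p₀)/p₁ = (0.446 − 0.284) / 0.446 ≈ 0.36323.
Attributable cases ≈ PN × (exposed cases) = 0.36323 × 2293 ≈ 832.88.

about 833 cases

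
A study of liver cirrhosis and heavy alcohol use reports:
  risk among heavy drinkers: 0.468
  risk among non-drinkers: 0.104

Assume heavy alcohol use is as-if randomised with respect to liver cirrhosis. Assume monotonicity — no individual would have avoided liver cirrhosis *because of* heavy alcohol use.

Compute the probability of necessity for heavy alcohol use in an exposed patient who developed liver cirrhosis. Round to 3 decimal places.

PN ≈ 0.778

Let p₁ = 0.468, p₀ = 0.104.
Under exogeneity and monotonicity, PN = (p₁ − p₀) / p₁.
PN = (0.468 − 0.104) / 0.468 = 0.364 / 0.468 ≈ 0.7778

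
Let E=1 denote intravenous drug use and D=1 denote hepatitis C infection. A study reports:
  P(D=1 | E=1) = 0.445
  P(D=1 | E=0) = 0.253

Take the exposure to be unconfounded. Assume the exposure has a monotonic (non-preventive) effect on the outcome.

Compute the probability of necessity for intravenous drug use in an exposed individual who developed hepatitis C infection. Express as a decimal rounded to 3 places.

PN ≈ 0.431

Let p₁ = 0.445, p₀ = 0.253.
Under exogeneity and monotonicity, PN = (p₁ − p₀) / p₁.
PN = (0.445 − 0.253) / 0.445 = 0.192 / 0.445 ≈ 0.4315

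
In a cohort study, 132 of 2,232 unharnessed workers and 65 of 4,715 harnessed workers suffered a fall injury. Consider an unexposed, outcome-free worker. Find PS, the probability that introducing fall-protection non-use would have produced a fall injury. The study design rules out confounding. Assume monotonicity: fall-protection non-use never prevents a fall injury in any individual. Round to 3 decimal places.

PS ≈ 0.046

p₁ = P(outcome | exposed) = 132/2232 = 0.05914
p₀ = P(outcome | unexposed) = 65/4715 = 0.013786
Under exogeneity and monotonicity, PS = (p₁ − p₀) / (1 − p₀).
PS = (0.05914 − 0.013786) / (1 − 0.013786) = 0.045354 / 0.98621 ≈ 0.0460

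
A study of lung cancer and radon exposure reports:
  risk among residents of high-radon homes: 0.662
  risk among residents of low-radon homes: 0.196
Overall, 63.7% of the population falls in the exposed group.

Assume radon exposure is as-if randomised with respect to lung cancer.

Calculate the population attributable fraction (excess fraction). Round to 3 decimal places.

PAF ≈ 0.602

Let p₁ = 0.662, p₀ = 0.196.
Overall risk P(Y=1) = π·p₁ + (1−π)·p₀ = 0.637×0.662 + 0.363×0.196 = 0.49284.
Under exogeneity, PAF = [P(Y=1) − p₀] / P(Y=1).
PAF = (0.49284 − 0.196) / 0.49284 ≈ 0.6023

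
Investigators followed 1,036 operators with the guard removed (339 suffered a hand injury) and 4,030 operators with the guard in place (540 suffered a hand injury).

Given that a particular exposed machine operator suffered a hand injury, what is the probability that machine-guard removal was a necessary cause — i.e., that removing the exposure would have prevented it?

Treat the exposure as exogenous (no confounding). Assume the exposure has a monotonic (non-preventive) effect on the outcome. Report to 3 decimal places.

PN ≈ 0.591

p₁ = P(outcome | exposed) = 339/1036 = 0.32722
p₀ = P(outcome | unexposed) = 540/4030 = 0.134
Under exogeneity and monotonicity, PN = (p₁ − p₀) / p₁.
PN = (0.32722 − 0.134) / 0.32722 = 0.19323 / 0.32722 ≈ 0.5905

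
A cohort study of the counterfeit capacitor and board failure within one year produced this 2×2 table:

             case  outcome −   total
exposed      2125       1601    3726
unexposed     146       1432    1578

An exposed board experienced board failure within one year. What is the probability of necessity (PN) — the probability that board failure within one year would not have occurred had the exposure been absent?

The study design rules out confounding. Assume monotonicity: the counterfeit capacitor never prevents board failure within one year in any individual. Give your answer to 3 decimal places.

PN ≈ 0.838

p₁ = P(outcome | exposed) = 2125/3726 = 0.57032
p₀ = P(outcome | unexposed) = 146/1578 = 0.092522
Under exogeneity and monotonicity, PN = (p₁ − p₀)/p₁.
PN = (0.57032 − 0.092522) / 0.57032 ≈ 0.8378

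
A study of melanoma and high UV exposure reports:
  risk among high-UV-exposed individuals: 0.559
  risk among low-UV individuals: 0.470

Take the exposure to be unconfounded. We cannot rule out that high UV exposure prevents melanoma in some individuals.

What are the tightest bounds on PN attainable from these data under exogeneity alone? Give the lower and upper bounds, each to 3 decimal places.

0.159 ≤ PN ≤ 0.948

Let p₁ = 0.559, p₀ = 0.47.
Under exogeneity alone the bounds on PN are max{0,(p₁−p₀)/p₁} ≤ PN ≤ min{1,(1−p₀)/p₁}.
  lower = (p₁ − p₀)/p₁ = 0.089 / 0.559 ≈ 0.1592
  upper = min{1, (1 − p₀)/p₁} = 0.53 / 0.559 ≈ 0.9481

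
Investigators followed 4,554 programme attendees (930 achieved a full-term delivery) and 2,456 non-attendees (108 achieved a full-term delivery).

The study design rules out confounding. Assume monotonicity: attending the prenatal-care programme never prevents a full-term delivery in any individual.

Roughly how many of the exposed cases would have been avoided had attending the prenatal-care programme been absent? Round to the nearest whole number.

p₁ = P(outcome | exposed) = 930/4554 = 0.20422
p₀ = P(outcome | unexposed) = 108/2456 = 0.043974
PN = (p₁ − p₀)/p₁ = (0.20422 − 0.043974) / 0.20422 ≈ 0.78467.
Attributable cases ≈ PN × (exposed cases) = 0.78467 × 930 ≈ 729.74.

about 730 cases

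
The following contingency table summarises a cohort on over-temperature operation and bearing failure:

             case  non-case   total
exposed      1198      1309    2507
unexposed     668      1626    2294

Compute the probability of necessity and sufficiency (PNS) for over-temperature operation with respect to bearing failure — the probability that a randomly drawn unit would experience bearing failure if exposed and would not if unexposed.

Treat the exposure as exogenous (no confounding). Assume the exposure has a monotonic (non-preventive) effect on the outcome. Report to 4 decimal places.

p₁ = P(outcome | exposed) = 1198/2507 = 0.47786
p₀ = P(outcome | unexposed) = 668/2294 = 0.29119
Under exogeneity and monotonicity, PNS = p₁ − p₀.
PNS = 0.47786 − 0.29119 = 0.18667

PNS ≈ 0.1867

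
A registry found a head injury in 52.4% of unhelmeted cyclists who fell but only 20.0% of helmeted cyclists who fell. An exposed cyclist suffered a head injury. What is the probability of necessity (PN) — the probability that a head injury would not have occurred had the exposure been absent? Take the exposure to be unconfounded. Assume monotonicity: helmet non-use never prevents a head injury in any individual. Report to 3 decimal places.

p₁ = 0.524, p₀ = 0.2.
Under exogeneity and monotonicity, PN = (p₁ − p₀) / p₁.
PN = (0.524 − 0.2) / 0.524 = 0.324 / 0.524 ≈ 0.6183

PN ≈ 0.618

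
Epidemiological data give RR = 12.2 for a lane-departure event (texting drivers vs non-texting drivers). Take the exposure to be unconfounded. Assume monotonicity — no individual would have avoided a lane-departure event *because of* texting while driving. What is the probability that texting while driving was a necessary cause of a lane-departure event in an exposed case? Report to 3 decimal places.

Under exogeneity and monotonicity, PN = (RR − 1) / RR = 1 − 1/RR.
PN = (12.2 − 1) / 12.2 = 11.2 / 12.2 ≈ 0.9180

PN ≈ 0.918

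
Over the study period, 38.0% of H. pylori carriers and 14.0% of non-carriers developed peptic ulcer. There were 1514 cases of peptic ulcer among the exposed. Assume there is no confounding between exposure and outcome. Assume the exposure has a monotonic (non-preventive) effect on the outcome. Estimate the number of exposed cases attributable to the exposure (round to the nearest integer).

about 956 cases

p₁ = 0.38, p₀ = 0.14.
PN = (p₁ − p₀)/p₁ = (0.38 − 0.14) / 0.38 ≈ 0.63158.
Attributable cases ≈ PN × (exposed cases) = 0.63158 × 1514 ≈ 956.21.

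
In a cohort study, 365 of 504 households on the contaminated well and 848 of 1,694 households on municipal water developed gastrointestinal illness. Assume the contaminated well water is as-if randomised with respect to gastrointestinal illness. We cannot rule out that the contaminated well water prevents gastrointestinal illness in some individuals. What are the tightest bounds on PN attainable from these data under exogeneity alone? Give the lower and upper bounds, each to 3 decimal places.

0.309 ≤ PN ≤ 0.690

p₁ = P(outcome | exposed) = 365/504 = 0.72421
p₀ = P(outcome | unexposed) = 848/1694 = 0.50059
Under exogeneity alone the bounds on PN are max{0,(p₁−p₀)/p₁} ≤ PN ≤ min{1,(1−p₀)/p₁}.
  lower = (p₁ − p₀)/p₁ = 0.22362 / 0.72421 ≈ 0.3088
  upper = min{1, (1 − p₀)/p₁} = 0.49941 / 0.72421 ≈ 0.6896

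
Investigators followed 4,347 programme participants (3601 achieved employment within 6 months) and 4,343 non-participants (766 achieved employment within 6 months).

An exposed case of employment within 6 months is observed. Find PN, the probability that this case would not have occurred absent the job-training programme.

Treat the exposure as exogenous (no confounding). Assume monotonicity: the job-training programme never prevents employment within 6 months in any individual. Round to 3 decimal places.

PN ≈ 0.787

p₁ = P(outcome | exposed) = 3601/4347 = 0.82839
p₀ = P(outcome | unexposed) = 766/4343 = 0.17638
Under exogeneity and monotonicity, PN = (p₁ − p₀) / p₁.
PN = (0.82839 − 0.17638) / 0.82839 = 0.65201 / 0.82839 ≈ 0.7871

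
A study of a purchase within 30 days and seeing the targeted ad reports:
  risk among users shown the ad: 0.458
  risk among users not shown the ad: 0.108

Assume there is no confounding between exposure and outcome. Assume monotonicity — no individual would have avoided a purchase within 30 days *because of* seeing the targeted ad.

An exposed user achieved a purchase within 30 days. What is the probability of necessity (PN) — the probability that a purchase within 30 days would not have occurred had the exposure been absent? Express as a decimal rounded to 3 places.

PN ≈ 0.764

Let p₁ = 0.458, p₀ = 0.108.
Under exogeneity and monotonicity, PN = (p₁ − p₀) / p₁.
PN = (0.458 − 0.108) / 0.458 = 0.35 / 0.458 ≈ 0.7642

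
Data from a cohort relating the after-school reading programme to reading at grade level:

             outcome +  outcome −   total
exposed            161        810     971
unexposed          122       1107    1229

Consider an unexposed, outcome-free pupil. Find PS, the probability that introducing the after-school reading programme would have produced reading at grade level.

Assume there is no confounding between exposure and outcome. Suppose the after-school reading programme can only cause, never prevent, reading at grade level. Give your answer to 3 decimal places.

p₁ = P(outcome | exposed) = 161/971 = 0.16581
p₀ = P(outcome | unexposed) = 122/1229 = 0.099268
Under exogeneity and monotonicity, PS = (p₁ − p₀)/(1 − p₀).
PS = (0.16581 − 0.099268) / 0.90073 ≈ 0.0739

PS ≈ 0.074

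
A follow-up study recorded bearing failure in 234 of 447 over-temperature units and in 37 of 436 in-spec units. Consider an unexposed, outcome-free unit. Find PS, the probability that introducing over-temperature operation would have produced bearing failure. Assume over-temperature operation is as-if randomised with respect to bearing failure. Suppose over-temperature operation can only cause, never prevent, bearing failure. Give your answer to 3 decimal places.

p₁ = P(outcome | exposed) = 234/447 = 0.52349
p₀ = P(outcome | unexposed) = 37/436 = 0.084862
Under exogeneity and monotonicity, PS = (p₁ − p₀) / (1 − p₀).
PS = (0.52349 − 0.084862) / (1 − 0.084862) = 0.43863 / 0.91514 ≈ 0.4793

PS ≈ 0.479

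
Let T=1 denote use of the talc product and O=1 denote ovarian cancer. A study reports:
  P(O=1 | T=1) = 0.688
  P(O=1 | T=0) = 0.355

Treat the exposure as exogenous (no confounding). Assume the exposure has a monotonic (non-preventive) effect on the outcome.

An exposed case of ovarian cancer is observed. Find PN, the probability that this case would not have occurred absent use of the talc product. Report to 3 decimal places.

Let p₁ = 0.688, p₀ = 0.355.
Under exogeneity and monotonicity, PN = (p₁ − p₀) / p₁.
PN = (0.688 − 0.355) / 0.688 = 0.333 / 0.688 ≈ 0.4840

PN ≈ 0.484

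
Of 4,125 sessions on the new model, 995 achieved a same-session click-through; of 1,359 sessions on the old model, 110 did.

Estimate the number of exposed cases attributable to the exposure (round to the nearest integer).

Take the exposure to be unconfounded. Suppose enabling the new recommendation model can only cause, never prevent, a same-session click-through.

about 661 cases

p₁ = P(outcome | exposed) = 995/4125 = 0.24121
p₀ = P(outcome | unexposed) = 110/1359 = 0.080942
PN = (p₁ − p₀)/p₁ = (0.24121 − 0.080942) / 0.24121 ≈ 0.66444.
Attributable cases ≈ PN × (exposed cases) = 0.66444 × 995 ≈ 661.11.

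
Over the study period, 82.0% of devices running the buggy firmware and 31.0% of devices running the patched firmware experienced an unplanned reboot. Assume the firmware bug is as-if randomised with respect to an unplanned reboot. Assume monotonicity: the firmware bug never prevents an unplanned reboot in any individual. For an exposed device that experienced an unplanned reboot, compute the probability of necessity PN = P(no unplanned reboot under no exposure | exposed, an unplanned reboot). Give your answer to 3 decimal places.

PN ≈ 0.622

p₁ = 0.82, p₀ = 0.31.
Under exogeneity and monotonicity, PN = (p₁ − p₀) / p₁.
PN = (0.82 − 0.31) / 0.82 = 0.51 / 0.82 ≈ 0.6220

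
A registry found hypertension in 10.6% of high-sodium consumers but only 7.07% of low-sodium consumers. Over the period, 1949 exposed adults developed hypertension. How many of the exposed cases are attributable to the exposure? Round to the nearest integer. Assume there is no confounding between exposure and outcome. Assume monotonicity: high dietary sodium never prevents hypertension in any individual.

about 649 cases

p₁ = 0.106, p₀ = 0.0707.
PN = (p₁ − p₀)/p₁ = (0.106 − 0.0707) / 0.106 ≈ 0.33302.
Attributable cases ≈ PN × (exposed cases) = 0.33302 × 1949 ≈ 649.05.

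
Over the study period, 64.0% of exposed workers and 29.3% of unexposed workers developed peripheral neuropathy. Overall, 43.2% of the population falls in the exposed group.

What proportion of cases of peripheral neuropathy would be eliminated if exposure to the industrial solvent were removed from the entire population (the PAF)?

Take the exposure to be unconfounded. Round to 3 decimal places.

p₁ = 0.64, p₀ = 0.293.
Overall risk P(Y=1) = π·p₁ + (1−π)·p₀ = 0.432×0.64 + 0.568×0.293 = 0.4429.
Under exogeneity, PAF = [P(Y=1) − p₀] / P(Y=1).
PAF = (0.4429 − 0.293) / 0.4429 ≈ 0.3385

PAF ≈ 0.338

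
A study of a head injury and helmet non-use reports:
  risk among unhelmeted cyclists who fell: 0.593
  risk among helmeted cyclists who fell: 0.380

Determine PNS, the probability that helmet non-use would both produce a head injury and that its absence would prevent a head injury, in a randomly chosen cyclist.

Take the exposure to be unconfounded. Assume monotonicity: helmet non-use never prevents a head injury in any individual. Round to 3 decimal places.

PNS ≈ 0.213

Let p₁ = 0.593, p₀ = 0.38.
Under exogeneity and monotonicity, PNS = p₁ − p₀.
PNS = 0.593 − 0.38 = 0.213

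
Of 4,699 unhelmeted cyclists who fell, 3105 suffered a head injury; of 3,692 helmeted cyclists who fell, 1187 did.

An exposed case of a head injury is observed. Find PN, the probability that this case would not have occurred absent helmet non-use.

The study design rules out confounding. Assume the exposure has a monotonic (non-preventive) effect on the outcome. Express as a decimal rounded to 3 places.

p₁ = P(outcome | exposed) = 3105/4699 = 0.66078
p₀ = P(outcome | unexposed) = 1187/3692 = 0.32151
Under exogeneity and monotonicity, PN = (p₁ − p₀) / p₁.
PN = (0.66078 − 0.32151) / 0.66078 = 0.33927 / 0.66078 ≈ 0.5134

PN ≈ 0.513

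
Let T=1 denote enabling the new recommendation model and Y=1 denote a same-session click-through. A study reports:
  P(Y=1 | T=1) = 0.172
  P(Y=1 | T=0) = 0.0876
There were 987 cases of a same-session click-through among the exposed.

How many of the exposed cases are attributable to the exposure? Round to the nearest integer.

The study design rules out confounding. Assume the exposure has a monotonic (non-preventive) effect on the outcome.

Let p₁ = 0.172, p₀ = 0.0876.
PN = (p₁ − p₀)/p₁ = (0.172 − 0.0876) / 0.172 ≈ 0.49070.
Attributable cases ≈ PN × (exposed cases) = 0.49070 × 987 ≈ 484.32.

about 484 cases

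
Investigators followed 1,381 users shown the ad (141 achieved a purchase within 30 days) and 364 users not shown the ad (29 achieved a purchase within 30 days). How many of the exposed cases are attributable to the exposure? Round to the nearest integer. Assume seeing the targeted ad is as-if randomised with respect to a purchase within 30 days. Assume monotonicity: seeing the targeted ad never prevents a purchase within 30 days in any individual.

p₁ = P(outcome | exposed) = 141/1381 = 0.1021
p₀ = P(outcome | unexposed) = 29/364 = 0.07967
PN = (p₁ − p₀)/p₁ = (0.1021 − 0.07967) / 0.1021 ≈ 0.21968.
Attributable cases ≈ PN × (exposed cases) = 0.21968 × 141 ≈ 30.98.

about 31 cases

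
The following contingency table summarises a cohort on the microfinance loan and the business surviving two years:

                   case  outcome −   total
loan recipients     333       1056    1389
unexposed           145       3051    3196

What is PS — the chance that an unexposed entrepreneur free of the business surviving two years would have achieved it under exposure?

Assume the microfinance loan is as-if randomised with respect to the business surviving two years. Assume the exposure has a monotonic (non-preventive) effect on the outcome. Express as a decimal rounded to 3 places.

PS ≈ 0.204

p₁ = P(outcome | exposed) = 333/1389 = 0.23974
p₀ = P(outcome | unexposed) = 145/3196 = 0.045369
Under exogeneity and monotonicity, PS = (p₁ − p₀)/(1 − p₀).
PS = (0.23974 − 0.045369) / 0.95463 ≈ 0.2036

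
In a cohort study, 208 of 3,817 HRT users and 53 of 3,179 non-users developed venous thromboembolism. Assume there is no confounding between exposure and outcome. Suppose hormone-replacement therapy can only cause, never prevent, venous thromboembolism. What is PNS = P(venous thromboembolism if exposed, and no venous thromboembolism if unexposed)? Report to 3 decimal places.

p₁ = P(outcome | exposed) = 208/3817 = 0.054493
p₀ = P(outcome | unexposed) = 53/3179 = 0.016672
Under exogeneity and monotonicity, PNS = p₁ − p₀.
PNS = 0.054493 − 0.016672 = 0.037821

PNS ≈ 0.038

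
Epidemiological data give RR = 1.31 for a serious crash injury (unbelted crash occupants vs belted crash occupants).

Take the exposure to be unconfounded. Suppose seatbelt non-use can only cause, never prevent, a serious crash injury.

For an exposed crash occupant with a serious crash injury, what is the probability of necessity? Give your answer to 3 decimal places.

PN ≈ 0.237

Under exogeneity and monotonicity, PN = (RR − 1) / RR = 1 − 1/RR.
PN = (1.31 − 1) / 1.31 = 0.31 / 1.31 ≈ 0.2366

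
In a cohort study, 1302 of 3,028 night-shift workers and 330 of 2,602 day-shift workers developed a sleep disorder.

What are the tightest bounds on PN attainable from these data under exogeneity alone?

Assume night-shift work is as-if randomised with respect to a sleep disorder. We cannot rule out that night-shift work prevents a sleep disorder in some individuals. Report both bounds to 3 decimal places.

0.705 ≤ PN ≤ 1.000

p₁ = P(outcome | exposed) = 1302/3028 = 0.42999
p₀ = P(outcome | unexposed) = 330/2602 = 0.12683
Under exogeneity alone the bounds on PN are max{0,(p₁−p₀)/p₁} ≤ PN ≤ min{1,(1−p₀)/p₁}.
  lower = (p₁ − p₀)/p₁ = 0.30316 / 0.42999 ≈ 0.7050
  upper = min{1, (1 − p₀)/p₁} = 0.87317 / 0.42999 ≈ 2.0307 → capped at 1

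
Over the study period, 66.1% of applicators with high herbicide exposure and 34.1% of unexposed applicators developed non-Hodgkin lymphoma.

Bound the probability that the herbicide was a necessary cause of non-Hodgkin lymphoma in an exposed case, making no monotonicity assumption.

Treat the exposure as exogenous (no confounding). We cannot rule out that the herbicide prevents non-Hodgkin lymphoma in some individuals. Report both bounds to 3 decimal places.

0.484 ≤ PN ≤ 0.997

p₁ = 0.661, p₀ = 0.341.
Under exogeneity alone the bounds on PN are max{0,(p₁−p₀)/p₁} ≤ PN ≤ min{1,(1−p₀)/p₁}.
  lower = (p₁ − p₀)/p₁ = 0.32 / 0.661 ≈ 0.4841
  upper = min{1, (1 − p₀)/p₁} = 0.659 / 0.661 ≈ 0.9970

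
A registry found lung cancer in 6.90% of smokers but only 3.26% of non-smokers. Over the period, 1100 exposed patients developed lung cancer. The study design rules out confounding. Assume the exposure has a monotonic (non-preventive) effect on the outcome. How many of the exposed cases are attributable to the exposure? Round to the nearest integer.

about 580 cases

p₁ = 0.069, p₀ = 0.0326.
PN = (p₁ − p₀)/p₁ = (0.069 − 0.0326) / 0.069 ≈ 0.52754.
Attributable cases ≈ PN × (exposed cases) = 0.52754 × 1100 ≈ 580.29.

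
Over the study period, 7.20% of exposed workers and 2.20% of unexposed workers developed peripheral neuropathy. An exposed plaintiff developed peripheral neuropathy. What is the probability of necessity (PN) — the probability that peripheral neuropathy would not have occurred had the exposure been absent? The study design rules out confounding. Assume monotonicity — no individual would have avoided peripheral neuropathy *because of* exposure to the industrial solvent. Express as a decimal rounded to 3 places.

PN ≈ 0.694

p₁ = 0.072, p₀ = 0.022.
Under exogeneity and monotonicity, PN = (p₁ − p₀) / p₁.
PN = (0.072 − 0.022) / 0.072 = 0.05 / 0.072 ≈ 0.6944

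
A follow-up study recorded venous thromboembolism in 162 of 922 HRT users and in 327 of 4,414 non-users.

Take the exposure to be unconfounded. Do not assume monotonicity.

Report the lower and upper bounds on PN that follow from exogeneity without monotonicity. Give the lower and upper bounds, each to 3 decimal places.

p₁ = P(outcome | exposed) = 162/922 = 0.1757
p₀ = P(outcome | unexposed) = 327/4414 = 0.074082
Under exogeneity alone the bounds on PN are max{0,(p₁−p₀)/p₁} ≤ PN ≤ min{1,(1−p₀)/p₁}.
  lower = (p₁ − p₀)/p₁ = 0.10162 / 0.1757 ≈ 0.5784
  upper = min{1, (1 − p₀)/p₁} = 0.92592 / 0.1757 ≈ 5.2697 → capped at 1

0.578 ≤ PN ≤ 1.000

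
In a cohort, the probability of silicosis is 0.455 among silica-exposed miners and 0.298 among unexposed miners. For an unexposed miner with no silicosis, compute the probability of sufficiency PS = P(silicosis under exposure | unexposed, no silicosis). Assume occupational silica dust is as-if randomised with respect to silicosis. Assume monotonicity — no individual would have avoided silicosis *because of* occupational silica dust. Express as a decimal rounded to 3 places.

Let p₁ = 0.455, p₀ = 0.298.
Under exogeneity and monotonicity, PS = (p₁ − p₀) / (1 − p₀).
PS = (0.455 − 0.298) / (1 − 0.298) = 0.157 / 0.702 ≈ 0.2236

PS ≈ 0.224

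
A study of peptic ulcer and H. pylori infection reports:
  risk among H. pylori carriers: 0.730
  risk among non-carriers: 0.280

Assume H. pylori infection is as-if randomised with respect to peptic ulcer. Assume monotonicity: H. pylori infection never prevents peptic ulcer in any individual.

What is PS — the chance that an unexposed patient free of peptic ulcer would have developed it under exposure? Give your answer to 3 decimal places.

Let p₁ = 0.73, p₀ = 0.28.
Under exogeneity and monotonicity, PS = (p₁ − p₀) / (1 − p₀).
PS = (0.73 − 0.28) / (1 − 0.28) = 0.45 / 0.72 ≈ 0.6250

PS ≈ 0.625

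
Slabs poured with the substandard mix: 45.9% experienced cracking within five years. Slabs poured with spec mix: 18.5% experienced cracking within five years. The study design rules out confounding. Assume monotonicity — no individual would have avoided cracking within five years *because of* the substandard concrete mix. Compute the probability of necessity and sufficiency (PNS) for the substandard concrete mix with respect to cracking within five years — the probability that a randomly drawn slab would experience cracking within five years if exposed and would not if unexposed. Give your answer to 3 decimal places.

PNS ≈ 0.274

p₁ = 0.459, p₀ = 0.185.
Under exogeneity and monotonicity, PNS = p₁ − p₀.
PNS = 0.459 − 0.185 = 0.274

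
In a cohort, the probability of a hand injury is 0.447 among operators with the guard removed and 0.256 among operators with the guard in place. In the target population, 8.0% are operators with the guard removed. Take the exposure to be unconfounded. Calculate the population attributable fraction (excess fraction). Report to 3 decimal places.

Let p₁ = 0.447, p₀ = 0.256.
Overall risk P(Y=1) = π·p₁ + (1−π)·p₀ = 0.08×0.447 + 0.92×0.256 = 0.27128.
Under exogeneity, PAF = [P(Y=1) − p₀] / P(Y=1).
PAF = (0.27128 − 0.256) / 0.27128 ≈ 0.0563

PAF ≈ 0.056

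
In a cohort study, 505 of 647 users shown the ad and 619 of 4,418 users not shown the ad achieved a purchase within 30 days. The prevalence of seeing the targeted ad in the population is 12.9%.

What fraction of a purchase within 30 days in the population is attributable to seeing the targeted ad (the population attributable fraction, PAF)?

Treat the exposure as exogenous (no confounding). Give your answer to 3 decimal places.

p₁ = P(outcome | exposed) = 505/647 = 0.78053
p₀ = P(outcome | unexposed) = 619/4418 = 0.14011
Overall risk P(Y=1) = π·p₁ + (1−π)·p₀ = 0.129×0.78053 + 0.871×0.14011 = 0.22272.
Under exogeneity, PAF = [P(Y=1) − p₀] / P(Y=1).
PAF = (0.22272 − 0.14011) / 0.22272 ≈ 0.3709

PAF ≈ 0.371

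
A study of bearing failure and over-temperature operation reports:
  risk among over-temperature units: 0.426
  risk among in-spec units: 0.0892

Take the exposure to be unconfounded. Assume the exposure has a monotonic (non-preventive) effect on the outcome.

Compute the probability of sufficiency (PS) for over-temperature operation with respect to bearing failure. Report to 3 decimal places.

Let p₁ = 0.426, p₀ = 0.0892.
Under exogeneity and monotonicity, PS = (p₁ − p₀) / (1 − p₀).
PS = (0.426 − 0.0892) / (1 − 0.0892) = 0.3368 / 0.9108 ≈ 0.3698

PS ≈ 0.370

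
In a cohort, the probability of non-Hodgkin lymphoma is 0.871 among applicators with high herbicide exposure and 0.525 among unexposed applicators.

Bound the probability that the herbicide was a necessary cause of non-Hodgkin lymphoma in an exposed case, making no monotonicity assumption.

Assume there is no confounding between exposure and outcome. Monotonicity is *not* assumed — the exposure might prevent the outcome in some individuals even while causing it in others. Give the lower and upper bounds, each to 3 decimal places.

Let p₁ = 0.871, p₀ = 0.525.
Under exogeneity alone the bounds on PN are max{0,(p₁−p₀)/p₁} ≤ PN ≤ min{1,(1−p₀)/p₁}.
  lower = (p₁ − p₀)/p₁ = 0.346 / 0.871 ≈ 0.3972
  upper = min{1, (1 − p₀)/p₁} = 0.475 / 0.871 ≈ 0.5454

0.397 ≤ PN ≤ 0.545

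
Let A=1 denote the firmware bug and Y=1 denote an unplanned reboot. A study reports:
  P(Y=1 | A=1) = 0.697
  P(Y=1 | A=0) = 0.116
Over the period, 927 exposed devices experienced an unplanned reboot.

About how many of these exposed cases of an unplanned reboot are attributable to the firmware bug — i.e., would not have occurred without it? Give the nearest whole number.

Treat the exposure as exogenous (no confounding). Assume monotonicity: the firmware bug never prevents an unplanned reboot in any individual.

about 773 cases

Let p₁ = 0.697, p₀ = 0.116.
PN = (p₁ − p₀)/p₁ = (0.697 − 0.116) / 0.697 ≈ 0.83357.
Attributable cases ≈ PN × (exposed cases) = 0.83357 × 927 ≈ 772.72.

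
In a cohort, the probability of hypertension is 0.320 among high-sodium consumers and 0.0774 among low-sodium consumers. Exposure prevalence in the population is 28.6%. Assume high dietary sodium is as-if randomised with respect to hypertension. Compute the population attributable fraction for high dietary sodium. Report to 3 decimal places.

Let p₁ = 0.32, p₀ = 0.0774.
Overall risk P(Y=1) = π·p₁ + (1−π)·p₀ = 0.286×0.32 + 0.714×0.0774 = 0.14678.
Under exogeneity, PAF = [P(Y=1) − p₀] / P(Y=1).
PAF = (0.14678 − 0.0774) / 0.14678 ≈ 0.4727

PAF ≈ 0.473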